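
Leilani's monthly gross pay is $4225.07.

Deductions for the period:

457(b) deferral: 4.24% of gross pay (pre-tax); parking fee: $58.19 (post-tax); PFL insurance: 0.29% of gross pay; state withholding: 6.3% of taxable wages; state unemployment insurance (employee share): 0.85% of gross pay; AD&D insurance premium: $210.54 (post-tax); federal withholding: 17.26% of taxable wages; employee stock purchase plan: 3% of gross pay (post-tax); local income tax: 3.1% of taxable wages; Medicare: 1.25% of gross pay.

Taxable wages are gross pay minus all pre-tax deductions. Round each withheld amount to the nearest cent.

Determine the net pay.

$2470.84

457(b) deferral: $4225.07 × 0.0424 = $179.14
Taxable wages = $4225.07 − $179.14 = $4045.93
Federal withholding: $4045.93 × 0.1726 = $698.33
State withholding: $4045.93 × 0.063 = $254.89
Local income tax: $4045.93 × 0.031 = $125.42
State unemployment insurance (employee share): $4225.07 × 0.0085 = $35.91
PFL insurance: $4225.07 × 0.0029 = $12.25
Medicare: $4225.07 × 0.0125 = $52.81
AD&D insurance premium: $210.54
Employee stock purchase plan: $4225.07 × 0.03 = $126.75
Parking fee: $58.19
Total deductions = $179.14 + $698.33 + $254.89 + $125.42 + $35.91 + $12.25 + $52.81 + $210.54 + $126.75 + $58.19 = $1754.23
Net pay = $4225.07 − $1754.23 = $2470.84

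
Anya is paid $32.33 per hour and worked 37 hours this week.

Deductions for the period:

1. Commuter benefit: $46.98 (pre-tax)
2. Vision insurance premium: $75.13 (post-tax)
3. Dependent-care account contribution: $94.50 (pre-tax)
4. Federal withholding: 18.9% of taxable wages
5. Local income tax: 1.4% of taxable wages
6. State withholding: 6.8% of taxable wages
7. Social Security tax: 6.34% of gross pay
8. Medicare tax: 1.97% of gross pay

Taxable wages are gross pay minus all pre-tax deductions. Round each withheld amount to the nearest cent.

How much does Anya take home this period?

Gross pay: 37 × $32.33 = $1196.21
Dependent-care account contribution: $94.50
Commuter benefit: $46.98
Pre-tax total = $94.50 + $46.98 = $141.48
Taxable wages = $1196.21 − $141.48 = $1054.73
Local income tax: $1054.73 × 0.014 = $14.77
Federal withholding: $1054.73 × 0.189 = $199.34
State withholding: $1054.73 × 0.068 = $71.72
Social Security tax: $1196.21 × 0.0634 = $75.84
Medicare tax: $1196.21 × 0.0197 = $23.57
Vision insurance premium: $75.13
Total deductions = $94.50 + $46.98 + $14.77 + $199.34 + $71.72 + $75.84 + $23.57 + $75.13 = $601.85
Net pay = $1196.21 − $601.85 = $594.36

$594.36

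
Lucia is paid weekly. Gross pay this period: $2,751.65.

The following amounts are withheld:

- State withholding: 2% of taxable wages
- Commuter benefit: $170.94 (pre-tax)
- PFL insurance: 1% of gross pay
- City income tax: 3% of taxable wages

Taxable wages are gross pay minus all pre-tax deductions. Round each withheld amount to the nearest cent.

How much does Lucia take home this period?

$2,424.16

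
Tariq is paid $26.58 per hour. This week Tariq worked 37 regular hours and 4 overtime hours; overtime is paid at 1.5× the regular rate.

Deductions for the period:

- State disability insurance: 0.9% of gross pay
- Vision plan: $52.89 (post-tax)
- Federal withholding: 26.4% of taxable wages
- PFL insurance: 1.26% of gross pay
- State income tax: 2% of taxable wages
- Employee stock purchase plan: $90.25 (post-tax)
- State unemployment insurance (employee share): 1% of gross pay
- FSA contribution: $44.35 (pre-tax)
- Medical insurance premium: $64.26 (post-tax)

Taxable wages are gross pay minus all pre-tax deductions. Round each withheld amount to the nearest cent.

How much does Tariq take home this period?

Regular pay: 37 × $26.58 = $983.46
Overtime pay: 4 × $26.58 × 1.5 = $159.48
Gross pay = $983.46 + $159.48 = $1,142.94
FSA contribution: $44.35
Taxable wages = $1,142.94 − $44.35 = $1,098.59
Federal withholding: $1,098.59 × 0.264 = $290.03
State income tax: $1,098.59 × 0.02 = $21.97
State unemployment insurance (employee share): $1,142.94 × 0.01 = $11.43
State disability insurance: $1,142.94 × 0.009 = $10.29
PFL insurance: $1,142.94 × 0.0126 = $14.40
Employee stock purchase plan: $90.25
Medical insurance premium: $64.26
Vision plan: $52.89
Total deductions = $44.35 + $290.03 + $21.97 + $11.43 + $10.29 + $14.40 + $90.25 + $64.26 + $52.89 = $599.87
Net pay = $1,142.94 − $599.87 = $543.07

$543.07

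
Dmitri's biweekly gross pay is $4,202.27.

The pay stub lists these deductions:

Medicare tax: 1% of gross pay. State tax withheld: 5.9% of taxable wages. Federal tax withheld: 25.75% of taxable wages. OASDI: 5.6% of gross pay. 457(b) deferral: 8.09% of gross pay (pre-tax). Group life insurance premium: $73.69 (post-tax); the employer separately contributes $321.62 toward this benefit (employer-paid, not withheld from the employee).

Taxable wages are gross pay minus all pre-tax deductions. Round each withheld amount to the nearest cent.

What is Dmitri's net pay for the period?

$2,288.85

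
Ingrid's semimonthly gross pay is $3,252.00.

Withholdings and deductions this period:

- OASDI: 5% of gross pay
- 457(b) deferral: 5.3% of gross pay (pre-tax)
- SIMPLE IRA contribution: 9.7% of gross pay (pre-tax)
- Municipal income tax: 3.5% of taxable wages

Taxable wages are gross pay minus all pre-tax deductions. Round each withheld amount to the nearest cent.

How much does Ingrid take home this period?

$2,504.85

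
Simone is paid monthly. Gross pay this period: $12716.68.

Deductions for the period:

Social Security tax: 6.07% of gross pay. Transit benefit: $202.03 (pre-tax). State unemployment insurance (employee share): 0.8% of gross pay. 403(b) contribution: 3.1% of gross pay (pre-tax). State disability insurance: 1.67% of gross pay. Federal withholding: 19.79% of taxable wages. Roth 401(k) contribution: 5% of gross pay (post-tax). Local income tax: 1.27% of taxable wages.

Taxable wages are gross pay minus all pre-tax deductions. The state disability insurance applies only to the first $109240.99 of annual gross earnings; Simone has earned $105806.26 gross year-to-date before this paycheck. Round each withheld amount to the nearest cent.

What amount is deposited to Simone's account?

Transit benefit: $202.03
403(b) contribution: $12716.68 × 0.031 = $394.22
Pre-tax total = $202.03 + $394.22 = $596.25
Taxable wages = $12716.68 − $596.25 = $12120.43
Local income tax: $12120.43 × 0.0127 = $153.93
Federal withholding: $12120.43 × 0.1979 = $2398.63
State unemployment insurance (employee share): $12716.68 × 0.008 = $101.73
State disability insurance: only $109240.99 − $105806.26 = $3434.73 of this check is subject → $3434.73 × 0.0167 = $57.36
Social Security tax: $12716.68 × 0.0607 = $771.90
Roth 401(k) contribution: $12716.68 × 0.05 = $635.83
Total deductions = $202.03 + $394.22 + $153.93 + $2398.63 + $101.73 + $57.36 + $771.90 + $635.83 = $4715.63
Net pay = $12716.68 − $4715.63 = $8001.05

$8001.05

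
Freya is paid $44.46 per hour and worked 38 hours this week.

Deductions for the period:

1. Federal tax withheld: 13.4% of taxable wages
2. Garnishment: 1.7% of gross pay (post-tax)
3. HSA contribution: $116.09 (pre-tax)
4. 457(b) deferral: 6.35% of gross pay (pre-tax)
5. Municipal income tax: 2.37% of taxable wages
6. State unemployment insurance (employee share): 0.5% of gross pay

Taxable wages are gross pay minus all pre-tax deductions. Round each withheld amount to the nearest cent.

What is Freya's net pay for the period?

$1,197.73

Gross pay: 38 × $44.46 = $1,689.48
457(b) deferral: $1,689.48 × 0.0635 = $107.28
HSA contribution: $116.09
Pre-tax total = $107.28 + $116.09 = $223.37
Taxable wages = $1,689.48 − $223.37 = $1,466.11
Municipal income tax: $1,466.11 × 0.0237 = $34.75
Federal tax withheld: $1,466.11 × 0.134 = $196.46
State unemployment insurance (employee share): $1,689.48 × 0.005 = $8.45
Garnishment: $1,689.48 × 0.017 = $28.72
Total deductions = $107.28 + $116.09 + $34.75 + $196.46 + $8.45 + $28.72 = $491.75
Net pay = $1,689.48 − $491.75 = $1,197.73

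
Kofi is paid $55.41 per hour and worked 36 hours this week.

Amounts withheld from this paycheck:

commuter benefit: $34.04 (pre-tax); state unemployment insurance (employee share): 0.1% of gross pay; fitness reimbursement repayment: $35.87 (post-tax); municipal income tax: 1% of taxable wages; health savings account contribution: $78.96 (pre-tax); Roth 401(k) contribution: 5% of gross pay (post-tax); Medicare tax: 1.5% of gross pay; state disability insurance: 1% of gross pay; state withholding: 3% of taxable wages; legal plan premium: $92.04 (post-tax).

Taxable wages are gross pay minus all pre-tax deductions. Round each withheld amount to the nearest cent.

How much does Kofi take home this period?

$1,526.98

Gross pay: 36 × $55.41 = $1,994.76
Commuter benefit: $34.04
Health savings account contribution: $78.96
Pre-tax total = $34.04 + $78.96 = $113.00
Taxable wages = $1,994.76 − $113.00 = $1,881.76
Municipal income tax: $1,881.76 × 0.01 = $18.82
State withholding: $1,881.76 × 0.03 = $56.45
Medicare tax: $1,994.76 × 0.015 = $29.92
State unemployment insurance (employee share): $1,994.76 × 0.001 = $1.99
State disability insurance: $1,994.76 × 0.01 = $19.95
Legal plan premium: $92.04
Fitness reimbursement repayment: $35.87
Roth 401(k) contribution: $1,994.76 × 0.05 = $99.74
Total deductions = $34.04 + $78.96 + $18.82 + $56.45 + $29.92 + $1.99 + $19.95 + $92.04 + $35.87 + $99.74 = $467.78
Net pay = $1,994.76 − $467.78 = $1,526.98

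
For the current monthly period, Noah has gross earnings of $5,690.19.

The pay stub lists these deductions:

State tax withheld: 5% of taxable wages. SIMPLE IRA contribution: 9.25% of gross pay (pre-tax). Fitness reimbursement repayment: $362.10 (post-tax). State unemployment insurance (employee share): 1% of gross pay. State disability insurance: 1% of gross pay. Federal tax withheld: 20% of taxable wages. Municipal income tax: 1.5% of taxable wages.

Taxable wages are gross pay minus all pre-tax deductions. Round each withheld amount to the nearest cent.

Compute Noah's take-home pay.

$3,319.53

SIMPLE IRA contribution: $5,690.19 × 0.0925 = $526.34
Taxable wages = $5,690.19 − $526.34 = $5,163.85
Municipal income tax: $5,163.85 × 0.015 = $77.46
State tax withheld: $5,163.85 × 0.05 = $258.19
Federal tax withheld: $5,163.85 × 0.2 = $1,032.77
State unemployment insurance (employee share): $5,690.19 × 0.01 = $56.90
State disability insurance: $5,690.19 × 0.01 = $56.90
Fitness reimbursement repayment: $362.10
Total deductions = $526.34 + $77.46 + $258.19 + $1,032.77 + $56.90 + $56.90 + $362.10 = $2,370.66
Net pay = $5,690.19 − $2,370.66 = $3,319.53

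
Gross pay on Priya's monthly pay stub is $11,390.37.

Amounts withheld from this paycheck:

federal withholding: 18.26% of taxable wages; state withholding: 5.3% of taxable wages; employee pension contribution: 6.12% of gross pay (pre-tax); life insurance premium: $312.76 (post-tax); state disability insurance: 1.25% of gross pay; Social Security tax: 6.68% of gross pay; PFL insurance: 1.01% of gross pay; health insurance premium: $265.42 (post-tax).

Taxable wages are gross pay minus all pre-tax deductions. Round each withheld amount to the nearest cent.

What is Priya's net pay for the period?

$6,577.47

Employee pension contribution: $11,390.37 × 0.0612 = $697.09
Taxable wages = $11,390.37 − $697.09 = $10,693.28
Federal withholding: $10,693.28 × 0.1826 = $1,952.59
State withholding: $10,693.28 × 0.053 = $566.74
State disability insurance: $11,390.37 × 0.0125 = $142.38
Social Security tax: $11,390.37 × 0.0668 = $760.88
PFL insurance: $11,390.37 × 0.0101 = $115.04
Life insurance premium: $312.76
Health insurance premium: $265.42
Total deductions = $697.09 + $1,952.59 + $566.74 + $142.38 + $760.88 + $115.04 + $312.76 + $265.42 = $4,812.90
Net pay = $11,390.37 − $4,812.90 = $6,577.47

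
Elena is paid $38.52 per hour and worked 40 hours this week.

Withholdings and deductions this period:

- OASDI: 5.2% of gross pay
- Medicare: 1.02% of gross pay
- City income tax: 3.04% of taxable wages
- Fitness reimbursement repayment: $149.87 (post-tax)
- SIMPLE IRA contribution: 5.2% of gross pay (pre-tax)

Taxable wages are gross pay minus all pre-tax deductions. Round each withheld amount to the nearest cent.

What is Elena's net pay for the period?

Gross pay: 40 × $38.52 = $1540.80
SIMPLE IRA contribution: $1540.80 × 0.052 = $80.12
Taxable wages = $1540.80 − $80.12 = $1460.68
City income tax: $1460.68 × 0.0304 = $44.40
Medicare: $1540.80 × 0.0102 = $15.72
OASDI: $1540.80 × 0.052 = $80.12
Fitness reimbursement repayment: $149.87
Total deductions = $80.12 + $44.40 + $15.72 + $80.12 + $149.87 = $370.23
Net pay = $1540.80 − $370.23 = $1170.57

$1170.57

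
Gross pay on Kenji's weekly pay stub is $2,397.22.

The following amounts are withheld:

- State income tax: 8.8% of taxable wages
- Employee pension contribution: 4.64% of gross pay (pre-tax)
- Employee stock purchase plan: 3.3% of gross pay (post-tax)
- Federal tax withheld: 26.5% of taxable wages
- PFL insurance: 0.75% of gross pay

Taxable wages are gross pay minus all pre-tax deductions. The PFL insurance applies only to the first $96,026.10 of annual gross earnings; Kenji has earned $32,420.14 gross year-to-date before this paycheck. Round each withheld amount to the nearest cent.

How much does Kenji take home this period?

Employee pension contribution: $2,397.22 × 0.0464 = $111.23
Taxable wages = $2,397.22 − $111.23 = $2,285.99
Federal tax withheld: $2,285.99 × 0.265 = $605.79
State income tax: $2,285.99 × 0.088 = $201.17
PFL insurance: cap not yet reached, full $2,397.22 is subject → $2,397.22 × 0.0075 = $17.98
Employee stock purchase plan: $2,397.22 × 0.033 = $79.11
Total deductions = $111.23 + $605.79 + $201.17 + $17.98 + $79.11 = $1,015.28
Net pay = $2,397.22 − $1,015.28 = $1,381.94

$1,381.94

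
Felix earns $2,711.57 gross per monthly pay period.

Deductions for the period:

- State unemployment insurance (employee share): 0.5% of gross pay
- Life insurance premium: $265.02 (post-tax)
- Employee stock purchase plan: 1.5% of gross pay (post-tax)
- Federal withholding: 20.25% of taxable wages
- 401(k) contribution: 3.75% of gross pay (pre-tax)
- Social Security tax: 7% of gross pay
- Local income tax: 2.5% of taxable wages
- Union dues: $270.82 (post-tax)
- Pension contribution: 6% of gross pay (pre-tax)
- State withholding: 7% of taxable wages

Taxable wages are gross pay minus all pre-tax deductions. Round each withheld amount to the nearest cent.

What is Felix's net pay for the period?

$939.28

Pension contribution: $2,711.57 × 0.06 = $162.69
401(k) contribution: $2,711.57 × 0.0375 = $101.68
Pre-tax total = $162.69 + $101.68 = $264.37
Taxable wages = $2,711.57 − $264.37 = $2,447.20
Local income tax: $2,447.20 × 0.025 = $61.18
State withholding: $2,447.20 × 0.07 = $171.30
Federal withholding: $2,447.20 × 0.2025 = $495.56
State unemployment insurance (employee share): $2,711.57 × 0.005 = $13.56
Social Security tax: $2,711.57 × 0.07 = $189.81
Employee stock purchase plan: $2,711.57 × 0.015 = $40.67
Life insurance premium: $265.02
Union dues: $270.82
Total deductions = $162.69 + $101.68 + $61.18 + $171.30 + $495.56 + $13.56 + $189.81 + $40.67 + $265.02 + $270.82 = $1,772.29
Net pay = $2,711.57 − $1,772.29 = $939.28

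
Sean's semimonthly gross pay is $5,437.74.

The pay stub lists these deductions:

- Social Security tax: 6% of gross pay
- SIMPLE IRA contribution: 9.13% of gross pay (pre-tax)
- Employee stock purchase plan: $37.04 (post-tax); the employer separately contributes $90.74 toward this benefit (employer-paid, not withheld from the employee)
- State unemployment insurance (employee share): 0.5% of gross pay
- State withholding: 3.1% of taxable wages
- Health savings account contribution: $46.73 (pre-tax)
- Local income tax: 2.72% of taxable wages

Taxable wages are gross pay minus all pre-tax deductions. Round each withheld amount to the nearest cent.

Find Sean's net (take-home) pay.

$4,219.19

Health savings account contribution: $46.73
SIMPLE IRA contribution: $5,437.74 × 0.0913 = $496.47
Pre-tax total = $46.73 + $496.47 = $543.20
Taxable wages = $5,437.74 − $543.20 = $4,894.54
State withholding: $4,894.54 × 0.031 = $151.73
Local income tax: $4,894.54 × 0.0272 = $133.13
Social Security tax: $5,437.74 × 0.06 = $326.26
State unemployment insurance (employee share): $5,437.74 × 0.005 = $27.19
Employee stock purchase plan: $37.04
(Employer's $90.74 toward employee stock purchase plan is not withheld from the employee.)
Total deductions = $46.73 + $496.47 + $151.73 + $133.13 + $326.26 + $27.19 + $37.04 = $1,218.55
Net pay = $5,437.74 − $1,218.55 = $4,219.19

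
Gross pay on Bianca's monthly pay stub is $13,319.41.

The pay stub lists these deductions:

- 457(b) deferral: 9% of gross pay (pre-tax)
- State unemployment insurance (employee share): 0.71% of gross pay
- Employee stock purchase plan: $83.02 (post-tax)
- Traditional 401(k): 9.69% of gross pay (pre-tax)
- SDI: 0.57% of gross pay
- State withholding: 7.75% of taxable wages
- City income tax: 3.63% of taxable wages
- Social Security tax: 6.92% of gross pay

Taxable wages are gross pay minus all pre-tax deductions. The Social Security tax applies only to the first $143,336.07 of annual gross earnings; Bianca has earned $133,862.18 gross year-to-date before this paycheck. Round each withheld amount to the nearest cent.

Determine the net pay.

$8,688.45

Traditional 401(k): $13,319.41 × 0.0969 = $1,290.65
457(b) deferral: $13,319.41 × 0.09 = $1,198.75
Pre-tax total = $1,290.65 + $1,198.75 = $2,489.40
Taxable wages = $13,319.41 − $2,489.40 = $10,830.01
State withholding: $10,830.01 × 0.0775 = $839.33
City income tax: $10,830.01 × 0.0363 = $393.13
State unemployment insurance (employee share): $13,319.41 × 0.0071 = $94.57
Social Security tax: only $143,336.07 − $133,862.18 = $9,473.89 of this check is subject → $9,473.89 × 0.0692 = $655.59
SDI: $13,319.41 × 0.0057 = $75.92
Employee stock purchase plan: $83.02
Total deductions = $1,290.65 + $1,198.75 + $839.33 + $393.13 + $94.57 + $655.59 + $75.92 + $83.02 = $4,630.96
Net pay = $13,319.41 − $4,630.96 = $8,688.45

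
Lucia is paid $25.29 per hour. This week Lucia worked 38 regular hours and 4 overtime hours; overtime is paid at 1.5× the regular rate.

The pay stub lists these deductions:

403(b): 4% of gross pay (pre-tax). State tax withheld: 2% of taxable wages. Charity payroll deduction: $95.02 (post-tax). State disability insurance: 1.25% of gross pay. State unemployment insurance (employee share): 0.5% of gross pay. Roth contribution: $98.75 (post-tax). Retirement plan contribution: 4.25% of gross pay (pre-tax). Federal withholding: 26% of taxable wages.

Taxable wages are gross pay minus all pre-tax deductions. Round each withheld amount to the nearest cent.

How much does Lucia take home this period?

Regular pay: 38 × $25.29 = $961.02
Overtime pay: 4 × $25.29 × 1.5 = $151.74
Gross pay = $961.02 + $151.74 = $1,112.76
Retirement plan contribution: $1,112.76 × 0.0425 = $47.29
403(b): $1,112.76 × 0.04 = $44.51
Pre-tax total = $47.29 + $44.51 = $91.80
Taxable wages = $1,112.76 − $91.80 = $1,020.96
Federal withholding: $1,020.96 × 0.26 = $265.45
State tax withheld: $1,020.96 × 0.02 = $20.42
State disability insurance: $1,112.76 × 0.0125 = $13.91
State unemployment insurance (employee share): $1,112.76 × 0.005 = $5.56
Charity payroll deduction: $95.02
Roth contribution: $98.75
Total deductions = $47.29 + $44.51 + $265.45 + $20.42 + $13.91 + $5.56 + $95.02 + $98.75 = $590.91
Net pay = $1,112.76 − $590.91 = $521.85

$521.85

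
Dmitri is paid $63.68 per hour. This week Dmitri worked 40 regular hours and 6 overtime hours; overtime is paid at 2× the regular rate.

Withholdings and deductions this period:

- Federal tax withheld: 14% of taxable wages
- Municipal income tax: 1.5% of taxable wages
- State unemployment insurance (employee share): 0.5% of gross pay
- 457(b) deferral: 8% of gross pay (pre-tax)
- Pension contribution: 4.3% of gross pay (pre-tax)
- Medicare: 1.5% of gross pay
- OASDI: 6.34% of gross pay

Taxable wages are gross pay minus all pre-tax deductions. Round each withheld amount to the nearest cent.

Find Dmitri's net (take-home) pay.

$2,177.76

Regular pay: 40 × $63.68 = $2,547.20
Overtime pay: 6 × $63.68 × 2 = $764.16
Gross pay = $2,547.20 + $764.16 = $3,311.36
457(b) deferral: $3,311.36 × 0.08 = $264.91
Pension contribution: $3,311.36 × 0.043 = $142.39
Pre-tax total = $264.91 + $142.39 = $407.30
Taxable wages = $3,311.36 − $407.30 = $2,904.06
Municipal income tax: $2,904.06 × 0.015 = $43.56
Federal tax withheld: $2,904.06 × 0.14 = $406.57
OASDI: $3,311.36 × 0.0634 = $209.94
Medicare: $3,311.36 × 0.015 = $49.67
State unemployment insurance (employee share): $3,311.36 × 0.005 = $16.56
Total deductions = $264.91 + $142.39 + $43.56 + $406.57 + $209.94 + $49.67 + $16.56 = $1,133.60
Net pay = $3,311.36 − $1,133.60 = $2,177.76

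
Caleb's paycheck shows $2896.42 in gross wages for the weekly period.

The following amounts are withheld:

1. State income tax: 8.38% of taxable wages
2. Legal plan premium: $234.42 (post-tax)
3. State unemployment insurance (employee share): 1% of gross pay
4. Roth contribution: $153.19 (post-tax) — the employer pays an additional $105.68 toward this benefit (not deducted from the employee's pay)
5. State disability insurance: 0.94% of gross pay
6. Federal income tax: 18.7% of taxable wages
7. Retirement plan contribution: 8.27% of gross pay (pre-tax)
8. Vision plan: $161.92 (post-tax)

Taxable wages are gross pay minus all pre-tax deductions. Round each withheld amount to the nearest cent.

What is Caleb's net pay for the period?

$1331.68

Retirement plan contribution: $2896.42 × 0.0827 = $239.53
Taxable wages = $2896.42 − $239.53 = $2656.89
State income tax: $2656.89 × 0.0838 = $222.65
Federal income tax: $2656.89 × 0.187 = $496.84
State disability insurance: $2896.42 × 0.0094 = $27.23
State unemployment insurance (employee share): $2896.42 × 0.01 = $28.96
Roth contribution: $153.19
Legal plan premium: $234.42
Vision plan: $161.92
(Employer's $105.68 toward Roth contribution is not withheld from the employee.)
Total deductions = $239.53 + $222.65 + $496.84 + $27.23 + $28.96 + $153.19 + $234.42 + $161.92 = $1564.74
Net pay = $2896.42 − $1564.74 = $1331.68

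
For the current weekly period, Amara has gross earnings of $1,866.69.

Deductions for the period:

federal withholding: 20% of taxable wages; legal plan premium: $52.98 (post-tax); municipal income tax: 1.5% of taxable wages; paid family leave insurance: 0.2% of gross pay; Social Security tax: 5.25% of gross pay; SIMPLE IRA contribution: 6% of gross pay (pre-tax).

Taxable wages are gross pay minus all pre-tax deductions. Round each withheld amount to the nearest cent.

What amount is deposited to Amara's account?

SIMPLE IRA contribution: $1,866.69 × 0.06 = $112.00
Taxable wages = $1,866.69 − $112.00 = $1,754.69
Federal withholding: $1,754.69 × 0.2 = $350.94
Municipal income tax: $1,754.69 × 0.015 = $26.32
Paid family leave insurance: $1,866.69 × 0.002 = $3.73
Social Security tax: $1,866.69 × 0.0525 = $98.00
Legal plan premium: $52.98
Total deductions = $112.00 + $350.94 + $26.32 + $3.73 + $98.00 + $52.98 = $643.97
Net pay = $1,866.69 − $643.97 = $1,222.72

$1,222.72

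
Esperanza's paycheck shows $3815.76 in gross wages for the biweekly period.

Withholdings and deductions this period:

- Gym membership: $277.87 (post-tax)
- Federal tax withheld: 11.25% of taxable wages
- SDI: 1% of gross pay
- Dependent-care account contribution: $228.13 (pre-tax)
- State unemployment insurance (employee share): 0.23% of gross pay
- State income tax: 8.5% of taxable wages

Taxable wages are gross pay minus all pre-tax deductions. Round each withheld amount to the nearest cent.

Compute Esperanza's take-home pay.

$2554.26

Dependent-care account contribution: $228.13
Taxable wages = $3815.76 − $228.13 = $3587.63
Federal tax withheld: $3587.63 × 0.1125 = $403.61
State income tax: $3587.63 × 0.085 = $304.95
State unemployment insurance (employee share): $3815.76 × 0.0023 = $8.78
SDI: $3815.76 × 0.01 = $38.16
Gym membership: $277.87
Total deductions = $228.13 + $403.61 + $304.95 + $8.78 + $38.16 + $277.87 = $1261.50
Net pay = $3815.76 − $1261.50 = $2554.26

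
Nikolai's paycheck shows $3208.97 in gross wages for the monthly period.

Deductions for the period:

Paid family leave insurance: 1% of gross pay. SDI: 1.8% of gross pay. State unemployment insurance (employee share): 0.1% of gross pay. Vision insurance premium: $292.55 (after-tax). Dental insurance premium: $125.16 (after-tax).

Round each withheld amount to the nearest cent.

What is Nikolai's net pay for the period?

$2698.20

State unemployment insurance (employee share): $3208.97 × 0.001 = $3.21
Paid family leave insurance: $3208.97 × 0.01 = $32.09
SDI: $3208.97 × 0.018 = $57.76
Vision insurance premium: $292.55
Dental insurance premium: $125.16
Total deductions = $3.21 + $32.09 + $57.76 + $292.55 + $125.16 = $510.77
Net pay = $3208.97 − $510.77 = $2698.20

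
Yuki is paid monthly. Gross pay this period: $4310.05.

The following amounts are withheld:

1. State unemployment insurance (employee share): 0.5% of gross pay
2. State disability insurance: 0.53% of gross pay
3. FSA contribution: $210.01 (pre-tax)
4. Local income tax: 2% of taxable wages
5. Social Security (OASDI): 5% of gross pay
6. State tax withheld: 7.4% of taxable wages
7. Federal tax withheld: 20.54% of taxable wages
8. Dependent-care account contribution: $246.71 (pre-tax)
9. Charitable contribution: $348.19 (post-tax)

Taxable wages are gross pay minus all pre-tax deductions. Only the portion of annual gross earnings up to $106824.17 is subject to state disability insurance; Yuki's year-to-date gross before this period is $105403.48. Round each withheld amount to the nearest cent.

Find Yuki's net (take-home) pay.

Dependent-care account contribution: $246.71
FSA contribution: $210.01
Pre-tax total = $246.71 + $210.01 = $456.72
Taxable wages = $4310.05 − $456.72 = $3853.33
Local income tax: $3853.33 × 0.02 = $77.07
Federal tax withheld: $3853.33 × 0.2054 = $791.47
State tax withheld: $3853.33 × 0.074 = $285.15
Social Security (OASDI): $4310.05 × 0.05 = $215.50
State disability insurance: only $106824.17 − $105403.48 = $1420.69 of this check is subject → $1420.69 × 0.0053 = $7.53
State unemployment insurance (employee share): $4310.05 × 0.005 = $21.55
Charitable contribution: $348.19
Total deductions = $246.71 + $210.01 + $77.07 + $791.47 + $285.15 + $215.50 + $7.53 + $21.55 + $348.19 = $2203.18
Net pay = $4310.05 − $2203.18 = $2106.87

$2106.87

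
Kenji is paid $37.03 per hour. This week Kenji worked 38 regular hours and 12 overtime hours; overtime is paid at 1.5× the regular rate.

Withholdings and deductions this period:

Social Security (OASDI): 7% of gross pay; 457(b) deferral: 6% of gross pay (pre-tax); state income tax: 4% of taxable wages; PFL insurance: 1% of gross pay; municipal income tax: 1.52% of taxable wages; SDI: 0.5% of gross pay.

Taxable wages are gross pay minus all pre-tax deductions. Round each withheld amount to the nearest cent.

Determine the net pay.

Regular pay: 38 × $37.03 = $1,407.14
Overtime pay: 12 × $37.03 × 1.5 = $666.54
Gross pay = $1,407.14 + $666.54 = $2,073.68
457(b) deferral: $2,073.68 × 0.06 = $124.42
Taxable wages = $2,073.68 − $124.42 = $1,949.26
Municipal income tax: $1,949.26 × 0.0152 = $29.63
State income tax: $1,949.26 × 0.04 = $77.97
PFL insurance: $2,073.68 × 0.01 = $20.74
SDI: $2,073.68 × 0.005 = $10.37
Social Security (OASDI): $2,073.68 × 0.07 = $145.16
Total deductions = $124.42 + $29.63 + $77.97 + $20.74 + $10.37 + $145.16 = $408.29
Net pay = $2,073.68 − $408.29 = $1,665.39

$1,665.39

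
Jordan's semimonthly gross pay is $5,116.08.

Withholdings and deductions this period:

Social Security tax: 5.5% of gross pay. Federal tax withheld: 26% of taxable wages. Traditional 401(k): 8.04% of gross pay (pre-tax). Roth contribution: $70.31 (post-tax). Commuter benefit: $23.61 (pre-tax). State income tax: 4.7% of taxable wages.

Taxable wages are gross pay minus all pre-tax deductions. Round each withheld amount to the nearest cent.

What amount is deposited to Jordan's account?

Traditional 401(k): $5,116.08 × 0.0804 = $411.33
Commuter benefit: $23.61
Pre-tax total = $411.33 + $23.61 = $434.94
Taxable wages = $5,116.08 − $434.94 = $4,681.14
State income tax: $4,681.14 × 0.047 = $220.01
Federal tax withheld: $4,681.14 × 0.26 = $1,217.10
Social Security tax: $5,116.08 × 0.055 = $281.38
Roth contribution: $70.31
Total deductions = $411.33 + $23.61 + $220.01 + $1,217.10 + $281.38 + $70.31 = $2,223.74
Net pay = $5,116.08 − $2,223.74 = $2,892.34

$2,892.34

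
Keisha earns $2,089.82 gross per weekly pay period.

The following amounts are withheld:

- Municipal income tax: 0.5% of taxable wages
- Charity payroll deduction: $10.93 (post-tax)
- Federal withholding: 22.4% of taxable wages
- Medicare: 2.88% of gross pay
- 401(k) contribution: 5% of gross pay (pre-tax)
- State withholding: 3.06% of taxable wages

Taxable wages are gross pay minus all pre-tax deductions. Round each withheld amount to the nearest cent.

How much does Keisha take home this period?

401(k) contribution: $2,089.82 × 0.05 = $104.49
Taxable wages = $2,089.82 − $104.49 = $1,985.33
Federal withholding: $1,985.33 × 0.224 = $444.71
State withholding: $1,985.33 × 0.0306 = $60.75
Municipal income tax: $1,985.33 × 0.005 = $9.93
Medicare: $2,089.82 × 0.0288 = $60.19
Charity payroll deduction: $10.93
Total deductions = $104.49 + $444.71 + $60.75 + $9.93 + $60.19 + $10.93 = $691.00
Net pay = $2,089.82 − $691.00 = $1,398.82

$1,398.82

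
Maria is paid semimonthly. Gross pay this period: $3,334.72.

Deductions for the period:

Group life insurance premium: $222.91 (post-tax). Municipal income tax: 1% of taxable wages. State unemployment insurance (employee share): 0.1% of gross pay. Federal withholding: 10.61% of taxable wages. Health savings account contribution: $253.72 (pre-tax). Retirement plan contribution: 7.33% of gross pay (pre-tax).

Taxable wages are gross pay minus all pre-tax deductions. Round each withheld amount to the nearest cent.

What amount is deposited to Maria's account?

$2,281.00

Retirement plan contribution: $3,334.72 × 0.0733 = $244.43
Health savings account contribution: $253.72
Pre-tax total = $244.43 + $253.72 = $498.15
Taxable wages = $3,334.72 − $498.15 = $2,836.57
Municipal income tax: $2,836.57 × 0.01 = $28.37
Federal withholding: $2,836.57 × 0.1061 = $300.96
State unemployment insurance (employee share): $3,334.72 × 0.001 = $3.33
Group life insurance premium: $222.91
Total deductions = $244.43 + $253.72 + $28.37 + $300.96 + $3.33 + $222.91 = $1,053.72
Net pay = $3,334.72 − $1,053.72 = $2,281.00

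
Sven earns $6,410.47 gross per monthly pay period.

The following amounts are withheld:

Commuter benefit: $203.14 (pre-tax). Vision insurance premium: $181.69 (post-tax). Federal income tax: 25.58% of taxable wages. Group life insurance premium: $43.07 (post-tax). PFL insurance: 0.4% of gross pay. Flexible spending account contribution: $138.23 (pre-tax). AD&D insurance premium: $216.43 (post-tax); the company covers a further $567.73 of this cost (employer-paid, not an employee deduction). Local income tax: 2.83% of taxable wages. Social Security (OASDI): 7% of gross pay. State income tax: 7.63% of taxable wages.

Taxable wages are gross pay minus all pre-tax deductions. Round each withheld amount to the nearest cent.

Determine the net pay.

$2,966.23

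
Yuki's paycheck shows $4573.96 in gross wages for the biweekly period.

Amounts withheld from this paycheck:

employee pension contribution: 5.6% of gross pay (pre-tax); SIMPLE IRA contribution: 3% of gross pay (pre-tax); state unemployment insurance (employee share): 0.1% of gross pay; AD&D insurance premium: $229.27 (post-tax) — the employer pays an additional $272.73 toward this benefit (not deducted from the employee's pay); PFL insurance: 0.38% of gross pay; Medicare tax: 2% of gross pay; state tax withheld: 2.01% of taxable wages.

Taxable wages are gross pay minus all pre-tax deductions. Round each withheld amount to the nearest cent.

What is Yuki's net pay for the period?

$3753.87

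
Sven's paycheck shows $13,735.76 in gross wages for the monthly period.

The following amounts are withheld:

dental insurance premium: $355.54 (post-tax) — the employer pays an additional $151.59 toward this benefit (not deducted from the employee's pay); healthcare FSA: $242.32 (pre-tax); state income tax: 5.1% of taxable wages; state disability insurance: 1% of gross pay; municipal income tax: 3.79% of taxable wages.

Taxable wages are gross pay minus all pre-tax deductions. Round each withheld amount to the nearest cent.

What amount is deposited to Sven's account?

$11,800.97

Healthcare FSA: $242.32
Taxable wages = $13,735.76 − $242.32 = $13,493.44
Municipal income tax: $13,493.44 × 0.0379 = $511.40
State income tax: $13,493.44 × 0.051 = $688.17
State disability insurance: $13,735.76 × 0.01 = $137.36
Dental insurance premium: $355.54
(Employer's $151.59 toward dental insurance premium is not withheld from the employee.)
Total deductions = $242.32 + $511.40 + $688.17 + $137.36 + $355.54 = $1,934.79
Net pay = $13,735.76 − $1,934.79 = $11,800.97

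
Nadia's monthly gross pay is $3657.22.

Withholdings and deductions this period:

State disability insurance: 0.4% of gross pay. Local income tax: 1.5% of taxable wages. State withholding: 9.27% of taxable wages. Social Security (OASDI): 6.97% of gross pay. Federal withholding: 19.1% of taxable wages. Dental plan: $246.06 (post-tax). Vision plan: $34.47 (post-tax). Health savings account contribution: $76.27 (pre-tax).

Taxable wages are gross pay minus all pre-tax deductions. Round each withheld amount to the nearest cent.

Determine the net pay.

$1961.26

Health savings account contribution: $76.27
Taxable wages = $3657.22 − $76.27 = $3580.95
Local income tax: $3580.95 × 0.015 = $53.71
State withholding: $3580.95 × 0.0927 = $331.95
Federal withholding: $3580.95 × 0.191 = $683.96
State disability insurance: $3657.22 × 0.004 = $14.63
Social Security (OASDI): $3657.22 × 0.0697 = $254.91
Vision plan: $34.47
Dental plan: $246.06
Total deductions = $76.27 + $53.71 + $331.95 + $683.96 + $14.63 + $254.91 + $34.47 + $246.06 = $1695.96
Net pay = $3657.22 − $1695.96 = $1961.26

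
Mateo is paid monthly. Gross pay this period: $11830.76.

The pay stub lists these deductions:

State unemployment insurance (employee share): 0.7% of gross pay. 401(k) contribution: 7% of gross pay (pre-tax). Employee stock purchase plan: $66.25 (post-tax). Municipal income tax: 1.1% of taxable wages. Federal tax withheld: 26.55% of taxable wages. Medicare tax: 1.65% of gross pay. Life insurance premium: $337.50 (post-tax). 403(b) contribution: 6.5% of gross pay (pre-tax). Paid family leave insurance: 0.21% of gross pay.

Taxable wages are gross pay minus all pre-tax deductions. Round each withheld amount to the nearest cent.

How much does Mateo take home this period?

$6697.40

403(b) contribution: $11830.76 × 0.065 = $769.00
401(k) contribution: $11830.76 × 0.07 = $828.15
Pre-tax total = $769.00 + $828.15 = $1597.15
Taxable wages = $11830.76 − $1597.15 = $10233.61
Federal tax withheld: $10233.61 × 0.2655 = $2717.02
Municipal income tax: $10233.61 × 0.011 = $112.57
State unemployment insurance (employee share): $11830.76 × 0.007 = $82.82
Paid family leave insurance: $11830.76 × 0.0021 = $24.84
Medicare tax: $11830.76 × 0.0165 = $195.21
Employee stock purchase plan: $66.25
Life insurance premium: $337.50
Total deductions = $769.00 + $828.15 + $2717.02 + $112.57 + $82.82 + $24.84 + $195.21 + $66.25 + $337.50 = $5133.36
Net pay = $11830.76 − $5133.36 = $6697.40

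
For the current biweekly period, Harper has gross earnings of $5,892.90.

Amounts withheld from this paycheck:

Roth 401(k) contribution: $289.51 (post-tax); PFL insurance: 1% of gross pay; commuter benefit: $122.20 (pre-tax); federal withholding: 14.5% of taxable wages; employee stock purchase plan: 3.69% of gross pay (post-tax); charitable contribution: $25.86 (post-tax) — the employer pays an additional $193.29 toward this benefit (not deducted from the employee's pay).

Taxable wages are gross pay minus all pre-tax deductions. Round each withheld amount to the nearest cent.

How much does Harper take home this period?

$4,342.20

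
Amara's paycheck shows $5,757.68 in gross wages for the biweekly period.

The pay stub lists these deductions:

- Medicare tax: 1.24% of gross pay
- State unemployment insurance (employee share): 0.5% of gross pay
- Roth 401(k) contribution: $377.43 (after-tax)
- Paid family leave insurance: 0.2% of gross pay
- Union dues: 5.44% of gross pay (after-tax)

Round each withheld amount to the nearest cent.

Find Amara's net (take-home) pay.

$4,955.32

Paid family leave insurance: $5,757.68 × 0.002 = $11.52
State unemployment insurance (employee share): $5,757.68 × 0.005 = $28.79
Medicare tax: $5,757.68 × 0.0124 = $71.40
Roth 401(k) contribution: $377.43
Union dues: $5,757.68 × 0.0544 = $313.22
Total deductions = $11.52 + $28.79 + $71.40 + $377.43 + $313.22 = $802.36
Net pay = $5,757.68 − $802.36 = $4,955.32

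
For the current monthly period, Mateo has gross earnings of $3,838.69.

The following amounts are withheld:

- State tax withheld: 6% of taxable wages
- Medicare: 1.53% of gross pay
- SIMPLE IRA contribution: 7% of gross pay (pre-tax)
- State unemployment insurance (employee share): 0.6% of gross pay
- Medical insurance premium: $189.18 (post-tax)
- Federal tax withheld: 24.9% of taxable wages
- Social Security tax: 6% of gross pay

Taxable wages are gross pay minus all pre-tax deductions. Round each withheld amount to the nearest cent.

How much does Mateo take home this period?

$1,965.59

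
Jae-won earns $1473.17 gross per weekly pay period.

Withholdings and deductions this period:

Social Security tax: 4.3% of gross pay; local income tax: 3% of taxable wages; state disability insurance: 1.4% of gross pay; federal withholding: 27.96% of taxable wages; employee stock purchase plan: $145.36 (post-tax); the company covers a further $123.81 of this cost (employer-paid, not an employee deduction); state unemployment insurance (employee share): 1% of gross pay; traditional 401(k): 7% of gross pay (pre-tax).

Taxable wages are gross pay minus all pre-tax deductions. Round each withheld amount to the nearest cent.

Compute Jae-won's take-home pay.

$701.82

Traditional 401(k): $1473.17 × 0.07 = $103.12
Taxable wages = $1473.17 − $103.12 = $1370.05
Federal withholding: $1370.05 × 0.2796 = $383.07
Local income tax: $1370.05 × 0.03 = $41.10
State disability insurance: $1473.17 × 0.014 = $20.62
Social Security tax: $1473.17 × 0.043 = $63.35
State unemployment insurance (employee share): $1473.17 × 0.01 = $14.73
Employee stock purchase plan: $145.36
(Employer's $123.81 toward employee stock purchase plan is not withheld from the employee.)
Total deductions = $103.12 + $383.07 + $41.10 + $20.62 + $63.35 + $14.73 + $145.36 = $771.35
Net pay = $1473.17 − $771.35 = $701.82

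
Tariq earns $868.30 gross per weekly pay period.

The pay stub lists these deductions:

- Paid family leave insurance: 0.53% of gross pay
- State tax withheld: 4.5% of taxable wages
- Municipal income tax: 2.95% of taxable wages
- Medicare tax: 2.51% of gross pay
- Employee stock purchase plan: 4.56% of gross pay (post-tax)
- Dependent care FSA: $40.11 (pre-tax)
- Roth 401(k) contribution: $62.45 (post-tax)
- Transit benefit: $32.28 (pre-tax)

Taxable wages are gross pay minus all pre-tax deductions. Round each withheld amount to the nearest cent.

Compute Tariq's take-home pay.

Dependent care FSA: $40.11
Transit benefit: $32.28
Pre-tax total = $40.11 + $32.28 = $72.39
Taxable wages = $868.30 − $72.39 = $795.91
Municipal income tax: $795.91 × 0.0295 = $23.48
State tax withheld: $795.91 × 0.045 = $35.82
Paid family leave insurance: $868.30 × 0.0053 = $4.60
Medicare tax: $868.30 × 0.0251 = $21.79
Roth 401(k) contribution: $62.45
Employee stock purchase plan: $868.30 × 0.0456 = $39.59
Total deductions = $40.11 + $32.28 + $23.48 + $35.82 + $4.60 + $21.79 + $62.45 + $39.59 = $260.12
Net pay = $868.30 − $260.12 = $608.18

$608.18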